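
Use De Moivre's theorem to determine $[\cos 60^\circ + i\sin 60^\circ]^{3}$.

By De Moivre: z^n = r^n(cos(nθ) + i sin(nθ))
= 1^3(cos(3*60°) + i sin(3*60°))
= 1(cos 180° + i sin 180°)
= -1


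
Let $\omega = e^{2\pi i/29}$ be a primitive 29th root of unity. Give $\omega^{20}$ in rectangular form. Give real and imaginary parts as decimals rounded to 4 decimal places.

ω^20 = e^(2πi·20/29) = e^(i·40π/29)
= cos(40π/29) + i sin(40π/29)
= -0.3701 - 0.9290i


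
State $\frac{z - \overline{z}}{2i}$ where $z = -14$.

z - conjugate(z) = 2bi
(z - conjugate(z))/(2i) = 2bi/(2i) = b = 0


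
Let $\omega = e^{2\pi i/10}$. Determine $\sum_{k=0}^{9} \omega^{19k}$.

Let ζ = ω^19 = e^(2πi·19/10). Since 10 ∤ 19, ζ ≠ 1.
Sum = Σ_{k=0}^{9} ζ^k = (ζ^10 - 1)/(ζ - 1) = (ω^{19·10} - 1)/(ζ - 1) = (1 - 1)/(ζ - 1) = 0


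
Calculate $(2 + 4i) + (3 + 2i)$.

(2 + 3) + (4 + 2)i = 5 + 6i


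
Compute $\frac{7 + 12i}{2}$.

Divisor is real, so divide each part by 2:
= 7/2 + 6i


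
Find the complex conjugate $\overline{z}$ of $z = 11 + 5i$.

If z = a + bi, then conjugate(z) = a - bi
conjugate(11 + 5i) = 11 - 5i


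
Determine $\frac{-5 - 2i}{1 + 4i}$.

Multiply numerator and denominator by conjugate (1 - 4i):
= (-5 - 2i)(1 - 4i) / (1^2 + 4^2)
= (-13 + 18i) / 17
= -13/17 + (18/17)i


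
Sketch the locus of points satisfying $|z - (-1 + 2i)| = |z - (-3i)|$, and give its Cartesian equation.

|z - z1| = |z - z2| means z is equidistant from z1 and z2,
i.e. the perpendicular bisector of the segment from (-1, 2) to (0, -3) (midpoint (-1/2, -1/2)).
With z = x + yi, square both sides:
(x - (-1))^2 + (y - 2)^2 = (x - 0)^2 + (y - (-3))^2
The x^2 and y^2 terms cancel: 2x + (-10)y = 9 - 5 = 4
Simplify: x - 5y = 2
Locus: Perpendicular bisector of the segment from (-1, 2) to (0, -3): the line x - 5y = 2


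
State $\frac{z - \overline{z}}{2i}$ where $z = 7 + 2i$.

z - conjugate(z) = 2bi
(z - conjugate(z))/(2i) = 2bi/(2i) = b = 2


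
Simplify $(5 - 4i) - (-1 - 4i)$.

(5 - (-1)) + (-4 - (-4))i = 6


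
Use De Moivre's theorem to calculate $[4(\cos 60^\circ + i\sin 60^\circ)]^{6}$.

By De Moivre: z^n = r^n(cos(nθ) + i sin(nθ))
= 4^6(cos(6*60°) + i sin(6*60°))
= 4096(cos 0° + i sin 0°)
= 4096


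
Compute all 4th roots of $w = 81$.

|w| = 81, arg(w) = 0°
Root modulus = 81^(1/4) = 3
Root arguments: θ_k = (0° + 360°k)/4 for k = 0, 1, ..., 3
Roots: 3, 3i, -3, -3i


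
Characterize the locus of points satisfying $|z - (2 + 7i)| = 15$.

|z - z0| = r describes a circle centered at z0 with radius r
Here z0 = 2 + 7i and r = 15
Locus: Circle centered at (2, 7) with radius 15


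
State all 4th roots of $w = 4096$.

|w| = 4096, arg(w) = 0°
Root modulus = 4096^(1/4) = 8
Root arguments: θ_k = (0° + 360°k)/4 for k = 0, 1, ..., 3
Roots: 8, 8i, -8, -8i


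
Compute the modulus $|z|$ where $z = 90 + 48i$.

|z| = sqrt(a^2 + b^2) = sqrt(90^2 + 48^2) = sqrt(10404) = 102


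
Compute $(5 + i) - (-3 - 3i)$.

(5 - (-3)) + (1 - (-3))i = 8 + 4i


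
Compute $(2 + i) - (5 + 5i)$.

(2 - 5) + (1 - 5)i = -3 - 4i


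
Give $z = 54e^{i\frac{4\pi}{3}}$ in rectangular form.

a = r cos θ = 54 * -1/2 = -27
b = r sin θ = 54 * -sqrt(3)/2 = -27*sqrt(3)
z = -27 - 27*sqrt(3)i


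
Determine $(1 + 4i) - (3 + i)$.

(1 - 3) + (4 - 1)i = -2 + 3i


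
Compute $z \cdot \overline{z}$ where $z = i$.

z * conjugate(z) = |z|^2 = a^2 + b^2
= 0^2 + 1^2 = 1


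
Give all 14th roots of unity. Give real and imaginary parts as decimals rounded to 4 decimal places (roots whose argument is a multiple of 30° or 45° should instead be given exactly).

ω_k = e^(2πik/14) = cos(2πk/14) + i sin(2πk/14) for k = 0, 1, ..., 13
Roots: 1, 0.9010 + 0.4339i, 0.6235 + 0.7818i, 0.2225 + 0.9749i, -0.2225 + 0.9749i, -0.6235 + 0.7818i, -0.9010 + 0.4339i, -1, -0.9010 - 0.4339i, -0.6235 - 0.7818i, -0.2225 - 0.9749i, 0.2225 - 0.9749i, 0.6235 - 0.7818i, 0.9010 - 0.4339i


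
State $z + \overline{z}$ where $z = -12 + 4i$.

z + conjugate(z) = (a + bi) + (a - bi) = 2a
= 2 * (-12) = -24


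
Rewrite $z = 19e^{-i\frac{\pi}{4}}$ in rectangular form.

a = r cos θ = 19 * sqrt(2)/2 = 19*sqrt(2)/2
b = r sin θ = 19 * -sqrt(2)/2 = -19*sqrt(2)/2
z = 19*sqrt(2)/2 - (19*sqrt(2)/2)i


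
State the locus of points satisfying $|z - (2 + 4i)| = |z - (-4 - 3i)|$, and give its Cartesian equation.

|z - z1| = |z - z2| means z is equidistant from z1 and z2,
i.e. the perpendicular bisector of the segment from (2, 4) to (-4, -3) (midpoint (-1, 1/2)).
With z = x + yi, square both sides:
(x - 2)^2 + (y - 4)^2 = (x - (-4))^2 + (y - (-3))^2
The x^2 and y^2 terms cancel: -12x + (-14)y = 25 - 20 = 5
Simplify: 12x + 14y = -5
Locus: Perpendicular bisector of the segment from (2, 4) to (-4, -3): the line 12x + 14y = -5


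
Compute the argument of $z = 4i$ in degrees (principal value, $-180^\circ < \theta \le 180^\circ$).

a = 0 and b > 0, so z lies on the positive imaginary axis: θ = 90°


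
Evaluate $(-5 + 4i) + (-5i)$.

(-5 + 0) + (4 + (-5))i = -5 - i


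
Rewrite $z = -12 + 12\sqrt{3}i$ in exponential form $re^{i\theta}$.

r = |z| = sqrt((-12)^2 + (12*sqrt(3))^2) = sqrt(144 + 432) = sqrt(576) = 24
θ = arctan(b/a) = arctan(20.7846/-12) (quadrant-adjusted) = 120° = 2π/3
z = 24e^(i*2π/3)


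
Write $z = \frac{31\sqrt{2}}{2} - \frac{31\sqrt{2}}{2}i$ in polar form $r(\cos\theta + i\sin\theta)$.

r = |z| = sqrt(a^2 + b^2) = sqrt((31*sqrt(2)/2)^2 + (-31*sqrt(2)/2)^2) = sqrt(961/2 + 961/2) = sqrt(961) = 31
θ = arctan(b/a) = arctan(-21.9203/21.9203) (quadrant-adjusted) = 315°
z = 31(cos 315° + i sin 315°)


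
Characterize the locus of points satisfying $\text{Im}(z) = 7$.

Im(z) = y where z = x + yi; the equation y = 7 is satisfied by all points with that y-coordinate
Locus: Horizontal line y = 7


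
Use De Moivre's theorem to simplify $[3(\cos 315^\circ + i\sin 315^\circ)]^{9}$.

By De Moivre: z^n = r^n(cos(nθ) + i sin(nθ))
= 3^9(cos(9*315°) + i sin(9*315°))
= 19683(cos 315° + i sin 315°)
= 19683*sqrt(2)/2 - (19683*sqrt(2)/2)i


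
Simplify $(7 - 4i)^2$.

(a + bi)^2 = a^2 - b^2 + 2abi
= 7^2 - (-4)^2 + 2*7*(-4)i
= 33 - 56i


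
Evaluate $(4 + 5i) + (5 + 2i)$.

(4 + 5) + (5 + 2)i = 9 + 7i


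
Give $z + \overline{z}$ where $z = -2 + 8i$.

z + conjugate(z) = (a + bi) + (a - bi) = 2a
= 2 * (-2) = -4


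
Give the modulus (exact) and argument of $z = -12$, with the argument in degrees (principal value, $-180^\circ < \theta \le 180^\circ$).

|z| = sqrt((-12)^2 + 0^2) = 12
b = 0 and a < 0, so z lies on the negative real axis: arg(z) = 180°


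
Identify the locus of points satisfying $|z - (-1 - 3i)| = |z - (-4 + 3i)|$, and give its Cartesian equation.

|z - z1| = |z - z2| means z is equidistant from z1 and z2,
i.e. the perpendicular bisector of the segment from (-1, -3) to (-4, 3) (midpoint (-5/2, 0)).
With z = x + yi, square both sides:
(x - (-1))^2 + (y - (-3))^2 = (x - (-4))^2 + (y - 3)^2
The x^2 and y^2 terms cancel: -6x + 12y = 25 - 10 = 15
Simplify: 2x - 4y = -5
Locus: Perpendicular bisector of the segment from (-1, -3) to (-4, 3): the line 2x - 4y = -5


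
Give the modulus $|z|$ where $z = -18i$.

|z| = sqrt(a^2 + b^2) = sqrt(0^2 + (-18)^2) = sqrt(324) = 18


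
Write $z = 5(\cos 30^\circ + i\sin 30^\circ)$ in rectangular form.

a = r cos θ = 5 * sqrt(3)/2 = 5*sqrt(3)/2
b = r sin θ = 5 * 1/2 = 5/2
z = 5*sqrt(3)/2 + (5/2)i


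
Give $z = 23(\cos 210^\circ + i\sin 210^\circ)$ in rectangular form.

a = r cos θ = 23 * -sqrt(3)/2 = -23*sqrt(3)/2
b = r sin θ = 23 * -1/2 = -23/2
z = -23*sqrt(3)/2 - (23/2)i


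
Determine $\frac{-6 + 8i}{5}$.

Divisor is real, so divide each part by 5:
= -6/5 + (8/5)i


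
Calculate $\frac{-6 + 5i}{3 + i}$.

Multiply numerator and denominator by conjugate (3 - i):
= (-6 + 5i)(3 - i) / (3^2 + 1^2)
= (-13 + 21i) / 10
= -13/10 + (21/10)i


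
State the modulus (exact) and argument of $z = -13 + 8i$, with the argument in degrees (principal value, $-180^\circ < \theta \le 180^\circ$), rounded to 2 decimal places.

|z| = sqrt((-13)^2 + 8^2) = sqrt(233)
arg(z) = arctan(b/a) = arctan(8/-13) (quadrant-adjusted) = 148.39°


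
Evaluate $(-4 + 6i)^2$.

(a + bi)^2 = a^2 - b^2 + 2abi
= (-4)^2 - 6^2 + 2*(-4)*6i
= -20 - 48i


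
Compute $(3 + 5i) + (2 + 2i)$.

(3 + 2) + (5 + 2)i = 5 + 7i


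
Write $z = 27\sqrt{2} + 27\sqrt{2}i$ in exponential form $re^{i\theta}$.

r = |z| = sqrt((27*sqrt(2))^2 + (27*sqrt(2))^2) = sqrt(1458 + 1458) = sqrt(2916) = 54
θ = arctan(b/a) = arctan(38.1838/38.1838) (quadrant-adjusted) = 45° = π/4
z = 54e^(i*π/4)


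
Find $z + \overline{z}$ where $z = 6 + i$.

z + conjugate(z) = (a + bi) + (a - bi) = 2a
= 2 * 6 = 12


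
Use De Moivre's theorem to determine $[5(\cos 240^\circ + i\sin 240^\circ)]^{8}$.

By De Moivre: z^n = r^n(cos(nθ) + i sin(nθ))
= 5^8(cos(8*240°) + i sin(8*240°))
= 390625(cos 120° + i sin 120°)
= -390625/2 + (390625*sqrt(3)/2)i


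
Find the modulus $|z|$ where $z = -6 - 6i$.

|z| = sqrt(a^2 + b^2) = sqrt((-6)^2 + (-6)^2) = sqrt(72) = sqrt(72)


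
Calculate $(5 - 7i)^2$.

(a + bi)^2 = a^2 - b^2 + 2abi
= 5^2 - (-7)^2 + 2*5*(-7)i
= -24 - 70i


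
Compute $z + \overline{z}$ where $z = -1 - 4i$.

z + conjugate(z) = (a + bi) + (a - bi) = 2a
= 2 * (-1) = -2


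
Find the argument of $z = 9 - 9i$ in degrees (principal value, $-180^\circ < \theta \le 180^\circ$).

θ = arctan(b/a) = arctan(-9/9) (quadrant-adjusted) = -45°


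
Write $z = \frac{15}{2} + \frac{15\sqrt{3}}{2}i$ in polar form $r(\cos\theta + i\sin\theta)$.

r = |z| = sqrt(a^2 + b^2) = sqrt((15/2)^2 + (15*sqrt(3)/2)^2) = sqrt(225/4 + 675/4) = sqrt(225) = 15
θ = arctan(b/a) = arctan(12.9904/7.5) (quadrant-adjusted) = 60°
z = 15(cos 60° + i sin 60°)


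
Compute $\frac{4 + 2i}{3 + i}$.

Multiply numerator and denominator by conjugate (3 - i):
= (4 + 2i)(3 - i) / (3^2 + 1^2)
= (14 + 2i) / 10
Divide through by 2: (7 + i) / 5
= 7/5 + (1/5)i


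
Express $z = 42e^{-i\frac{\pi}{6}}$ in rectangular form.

a = r cos θ = 42 * sqrt(3)/2 = 21*sqrt(3)
b = r sin θ = 42 * -1/2 = -21
z = 21*sqrt(3) - 21i


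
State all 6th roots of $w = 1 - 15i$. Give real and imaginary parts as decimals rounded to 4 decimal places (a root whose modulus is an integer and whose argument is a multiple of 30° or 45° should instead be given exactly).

|w| = sqrt(226) ≈ 15.033296, arg(w) ≈ 273.814075°
Root modulus = sqrt(226)^(1/6) ≈ 1.570998
Root arguments: θ_k = (arg(w) + 360°k)/6 for k = 0, 1, ..., 5
Compute each root as (root modulus)(cos θ_k + i sin θ_k) using full-precision intermediates, then round to 4 decimal places.
Roots: 1.0985 + 1.1231i, -0.4234 + 1.5129i, -1.5219 + 0.3897i, -1.0985 - 1.1231i, 0.4234 - 1.5129i, 1.5219 - 0.3897i


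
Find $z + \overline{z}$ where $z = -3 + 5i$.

z + conjugate(z) = (a + bi) + (a - bi) = 2a
= 2 * (-3) = -6


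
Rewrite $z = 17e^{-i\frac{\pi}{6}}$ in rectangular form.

a = r cos θ = 17 * sqrt(3)/2 = 17*sqrt(3)/2
b = r sin θ = 17 * -1/2 = -17/2
z = 17*sqrt(3)/2 - (17/2)i


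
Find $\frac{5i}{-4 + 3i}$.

Multiply numerator and denominator by conjugate (-4 - 3i):
= (5i)(-4 - 3i) / ((-4)^2 + 3^2)
= (15 - 20i) / 25
Divide through by 5: (3 - 4i) / 5
= 3/5 - (4/5)i


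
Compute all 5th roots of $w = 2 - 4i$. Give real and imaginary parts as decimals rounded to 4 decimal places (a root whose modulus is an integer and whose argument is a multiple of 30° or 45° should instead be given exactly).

|w| = sqrt(20) ≈ 4.472136, arg(w) ≈ 296.565051°
Root modulus = sqrt(20)^(1/5) ≈ 1.349283
Root arguments: θ_k = (arg(w) + 360°k)/5 for k = 0, 1, ..., 4
Compute each root as (root modulus)(cos θ_k + i sin θ_k) using full-precision intermediates, then round to 4 decimal places.
Roots: 0.6886 + 1.1603i, -0.8908 + 1.0135i, -1.2391 - 0.5340i, 0.1249 - 1.3435i, 1.3163 - 0.2963i


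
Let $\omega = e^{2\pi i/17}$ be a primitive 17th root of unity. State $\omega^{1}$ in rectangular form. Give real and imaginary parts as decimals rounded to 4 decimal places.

ω^1 = e^(2πi·1/17) = e^(i·2π/17)
= cos(2π/17) + i sin(2π/17)
= 0.9325 + 0.3612i


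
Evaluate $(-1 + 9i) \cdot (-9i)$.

(a1*a2 - b1*b2) + (a1*b2 + b1*a2)i
= (0 - (-81)) + (9 + 0)i
= 81 + 9i


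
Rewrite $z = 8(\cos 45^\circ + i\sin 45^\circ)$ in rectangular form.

a = r cos θ = 8 * sqrt(2)/2 = 4*sqrt(2)
b = r sin θ = 8 * sqrt(2)/2 = 4*sqrt(2)
z = 4*sqrt(2) + 4*sqrt(2)i


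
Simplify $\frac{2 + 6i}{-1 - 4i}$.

Multiply numerator and denominator by conjugate (-1 + 4i):
= (2 + 6i)(-1 + 4i) / ((-1)^2 + (-4)^2)
= (-26 + 2i) / 17
= -26/17 + (2/17)i


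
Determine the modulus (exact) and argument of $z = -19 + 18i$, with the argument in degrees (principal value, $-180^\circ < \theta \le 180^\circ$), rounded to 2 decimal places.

|z| = sqrt((-19)^2 + 18^2) = sqrt(685)
arg(z) = arctan(b/a) = arctan(18/-19) (quadrant-adjusted) = 136.55°


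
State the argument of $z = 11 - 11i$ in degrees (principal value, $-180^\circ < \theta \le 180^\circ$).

θ = arctan(b/a) = arctan(-11/11) (quadrant-adjusted) = -45°


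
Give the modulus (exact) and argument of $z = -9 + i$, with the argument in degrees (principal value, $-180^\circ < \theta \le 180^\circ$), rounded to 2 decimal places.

|z| = sqrt((-9)^2 + 1^2) = sqrt(82)
arg(z) = arctan(b/a) = arctan(1/-9) (quadrant-adjusted) = 173.66°


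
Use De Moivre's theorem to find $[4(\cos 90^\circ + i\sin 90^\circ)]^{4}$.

By De Moivre: z^n = r^n(cos(nθ) + i sin(nθ))
= 4^4(cos(4*90°) + i sin(4*90°))
= 256(cos 0° + i sin 0°)
= 256


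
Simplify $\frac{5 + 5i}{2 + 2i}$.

Multiply numerator and denominator by conjugate (2 - 2i):
= (5 + 5i)(2 - 2i) / (2^2 + 2^2)
= (20) / 8
Divide through by 4: (5) / 2
= 5/2


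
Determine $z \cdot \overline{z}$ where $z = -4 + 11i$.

z * conjugate(z) = |z|^2 = a^2 + b^2
= (-4)^2 + 11^2 = 137


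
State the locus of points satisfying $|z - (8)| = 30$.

|z - z0| = r describes a circle centered at z0 with radius r
Here z0 = 8 and r = 30
Locus: Circle centered at (8, 0) with radius 30


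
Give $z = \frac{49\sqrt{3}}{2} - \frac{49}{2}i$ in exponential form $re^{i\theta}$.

r = |z| = sqrt((49*sqrt(3)/2)^2 + (-49/2)^2) = sqrt(7203/4 + 2401/4) = sqrt(2401) = 49
θ = arctan(b/a) = arctan(-24.5/42.4352) (quadrant-adjusted) = -30° = -π/6
z = 49e^(-i*π/6)


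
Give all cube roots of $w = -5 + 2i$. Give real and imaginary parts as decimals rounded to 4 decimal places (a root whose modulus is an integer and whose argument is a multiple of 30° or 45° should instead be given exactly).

|w| = sqrt(29) ≈ 5.385165, arg(w) ≈ 158.198591°
Root modulus = sqrt(29)^(1/3) ≈ 1.752803
Root arguments: θ_k = (arg(w) + 360°k)/3 for k = 0, 1, ..., 2
Compute each root as (root modulus)(cos θ_k + i sin θ_k) using full-precision intermediates, then round to 4 decimal places.
Roots: 1.0614 + 1.3949i, -1.7387 + 0.2217i, 0.6773 - 1.6166i


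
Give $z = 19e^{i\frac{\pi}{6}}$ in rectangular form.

a = r cos θ = 19 * sqrt(3)/2 = 19*sqrt(3)/2
b = r sin θ = 19 * 1/2 = 19/2
z = 19*sqrt(3)/2 + (19/2)i


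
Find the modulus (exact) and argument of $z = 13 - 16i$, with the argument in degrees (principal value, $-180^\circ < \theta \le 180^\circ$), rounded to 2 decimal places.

|z| = sqrt(13^2 + (-16)^2) = sqrt(425)
arg(z) = arctan(b/a) = arctan(-16/13) (quadrant-adjusted) = -50.91°


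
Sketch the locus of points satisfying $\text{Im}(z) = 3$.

Im(z) = y where z = x + yi; the equation y = 3 is satisfied by all points with that y-coordinate
Locus: Horizontal line y = 3


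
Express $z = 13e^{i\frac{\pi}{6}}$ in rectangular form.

a = r cos θ = 13 * sqrt(3)/2 = 13*sqrt(3)/2
b = r sin θ = 13 * 1/2 = 13/2
z = 13*sqrt(3)/2 + (13/2)i


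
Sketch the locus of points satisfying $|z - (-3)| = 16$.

|z - z0| = r describes a circle centered at z0 with radius r
Here z0 = -3 and r = 16
Locus: Circle centered at (-3, 0) with radius 16


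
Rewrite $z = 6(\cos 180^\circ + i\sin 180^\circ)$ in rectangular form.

a = r cos θ = 6 * -1 = -6
b = r sin θ = 6 * 0 = 0
z = -6


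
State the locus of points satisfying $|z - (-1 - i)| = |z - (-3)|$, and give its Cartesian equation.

|z - z1| = |z - z2| means z is equidistant from z1 and z2,
i.e. the perpendicular bisector of the segment from (-1, -1) to (-3, 0) (midpoint (-2, -1/2)).
With z = x + yi, square both sides:
(x - (-1))^2 + (y - (-1))^2 = (x - (-3))^2 + (y - 0)^2
The x^2 and y^2 terms cancel: -4x + 2y = 9 - 2 = 7
Simplify: 4x - 2y = -7
Locus: Perpendicular bisector of the segment from (-1, -1) to (-3, 0): the line 4x - 2y = -7


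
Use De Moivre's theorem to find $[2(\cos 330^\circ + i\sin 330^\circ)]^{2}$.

By De Moivre: z^n = r^n(cos(nθ) + i sin(nθ))
= 2^2(cos(2*330°) + i sin(2*330°))
= 4(cos 300° + i sin 300°)
= 2 - 2*sqrt(3)i


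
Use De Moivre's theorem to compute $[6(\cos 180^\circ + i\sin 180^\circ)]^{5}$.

By De Moivre: z^n = r^n(cos(nθ) + i sin(nθ))
= 6^5(cos(5*180°) + i sin(5*180°))
= 7776(cos 180° + i sin 180°)
= -7776


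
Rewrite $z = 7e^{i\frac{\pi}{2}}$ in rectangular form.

a = r cos θ = 7 * 0 = 0
b = r sin θ = 7 * 1 = 7
z = 7i


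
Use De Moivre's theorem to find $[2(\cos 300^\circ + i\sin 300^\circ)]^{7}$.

By De Moivre: z^n = r^n(cos(nθ) + i sin(nθ))
= 2^7(cos(7*300°) + i sin(7*300°))
= 128(cos 300° + i sin 300°)
= 64 - 64*sqrt(3)i


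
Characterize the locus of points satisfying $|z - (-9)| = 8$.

|z - z0| = r describes a circle centered at z0 with radius r
Here z0 = -9 and r = 8
Locus: Circle centered at (-9, 0) with radius 8


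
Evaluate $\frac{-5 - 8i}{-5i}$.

Multiply numerator and denominator by conjugate (5i):
= (-5 - 8i)(5i) / (0^2 + (-5)^2)
= (40 - 25i) / 25
Divide through by 5: (8 - 5i) / 5
= 8/5 - i


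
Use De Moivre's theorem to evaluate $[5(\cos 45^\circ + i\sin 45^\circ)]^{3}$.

By De Moivre: z^n = r^n(cos(nθ) + i sin(nθ))
= 5^3(cos(3*45°) + i sin(3*45°))
= 125(cos 135° + i sin 135°)
= -125*sqrt(2)/2 + (125*sqrt(2)/2)i


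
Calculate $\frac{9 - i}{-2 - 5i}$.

Multiply numerator and denominator by conjugate (-2 + 5i):
= (9 - i)(-2 + 5i) / ((-2)^2 + (-5)^2)
= (-13 + 47i) / 29
= -13/29 + (47/29)i


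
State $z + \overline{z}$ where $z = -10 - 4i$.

z + conjugate(z) = (a + bi) + (a - bi) = 2a
= 2 * (-10) = -20


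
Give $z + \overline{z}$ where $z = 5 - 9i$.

z + conjugate(z) = (a + bi) + (a - bi) = 2a
= 2 * 5 = 10


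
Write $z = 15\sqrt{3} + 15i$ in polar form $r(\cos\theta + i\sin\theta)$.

r = |z| = sqrt(a^2 + b^2) = sqrt((15*sqrt(3))^2 + (15)^2) = sqrt(675 + 225) = sqrt(900) = 30
θ = arctan(b/a) = arctan(15/25.9808) (quadrant-adjusted) = 30°
z = 30(cos 30° + i sin 30°)


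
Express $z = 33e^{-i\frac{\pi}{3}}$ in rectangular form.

a = r cos θ = 33 * 1/2 = 33/2
b = r sin θ = 33 * -sqrt(3)/2 = -33*sqrt(3)/2
z = 33/2 - (33*sqrt(3)/2)i


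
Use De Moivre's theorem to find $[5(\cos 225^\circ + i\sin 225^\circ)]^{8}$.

By De Moivre: z^n = r^n(cos(nθ) + i sin(nθ))
= 5^8(cos(8*225°) + i sin(8*225°))
= 390625(cos 0° + i sin 0°)
= 390625


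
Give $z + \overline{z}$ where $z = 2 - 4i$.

z + conjugate(z) = (a + bi) + (a - bi) = 2a
= 2 * 2 = 4


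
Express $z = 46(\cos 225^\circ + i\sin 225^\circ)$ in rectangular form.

a = r cos θ = 46 * -sqrt(2)/2 = -23*sqrt(2)
b = r sin θ = 46 * -sqrt(2)/2 = -23*sqrt(2)
z = -23*sqrt(2) - 23*sqrt(2)i


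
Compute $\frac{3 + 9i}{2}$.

Divisor is real, so divide each part by 2:
= 3/2 + (9/2)i


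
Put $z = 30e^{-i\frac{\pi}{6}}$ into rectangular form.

a = r cos θ = 30 * sqrt(3)/2 = 15*sqrt(3)
b = r sin θ = 30 * -1/2 = -15
z = 15*sqrt(3) - 15i


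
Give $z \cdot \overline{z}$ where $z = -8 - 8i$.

z * conjugate(z) = |z|^2 = a^2 + b^2
= (-8)^2 + (-8)^2 = 128


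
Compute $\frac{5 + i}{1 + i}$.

Multiply numerator and denominator by conjugate (1 - i):
= (5 + i)(1 - i) / (1^2 + 1^2)
= (6 - 4i) / 2
= 3 - 2i


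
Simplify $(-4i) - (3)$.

(0 - 3) + (-4 - 0)i = -3 - 4i


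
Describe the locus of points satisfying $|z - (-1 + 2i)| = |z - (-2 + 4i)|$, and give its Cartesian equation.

|z - z1| = |z - z2| means z is equidistant from z1 and z2,
i.e. the perpendicular bisector of the segment from (-1, 2) to (-2, 4) (midpoint (-3/2, 3)).
With z = x + yi, square both sides:
(x - (-1))^2 + (y - 2)^2 = (x - (-2))^2 + (y - 4)^2
The x^2 and y^2 terms cancel: -2x + 4y = 20 - 5 = 15
Simplify: 2x - 4y = -15
Locus: Perpendicular bisector of the segment from (-1, 2) to (-2, 4): the line 2x - 4y = -15


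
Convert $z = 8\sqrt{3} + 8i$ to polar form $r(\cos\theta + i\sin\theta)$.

r = |z| = sqrt(a^2 + b^2) = sqrt((8*sqrt(3))^2 + (8)^2) = sqrt(192 + 64) = sqrt(256) = 16
θ = arctan(b/a) = arctan(8/13.8564) (quadrant-adjusted) = 30°
z = 16(cos 30° + i sin 30°)


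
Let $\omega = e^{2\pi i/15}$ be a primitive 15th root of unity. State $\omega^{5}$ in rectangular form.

ω^5 = e^(2πi·5/15) = e^(i·2π/3)
= cos(2π/3) + i sin(2π/3)
= -1/2 + (sqrt(3)/2)i


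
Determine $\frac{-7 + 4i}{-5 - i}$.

Multiply numerator and denominator by conjugate (-5 + i):
= (-7 + 4i)(-5 + i) / ((-5)^2 + (-1)^2)
= (31 - 27i) / 26
= 31/26 - (27/26)i


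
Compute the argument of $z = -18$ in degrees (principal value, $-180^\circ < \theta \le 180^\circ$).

b = 0 and a < 0, so z lies on the negative real axis: θ = 180°


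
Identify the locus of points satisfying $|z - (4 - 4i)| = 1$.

|z - z0| = r describes a circle centered at z0 with radius r
Here z0 = 4 - 4i and r = 1
Locus: Circle centered at (4, -4) with radius 1


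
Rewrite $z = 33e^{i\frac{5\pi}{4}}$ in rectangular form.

a = r cos θ = 33 * -sqrt(2)/2 = -33*sqrt(2)/2
b = r sin θ = 33 * -sqrt(2)/2 = -33*sqrt(2)/2
z = -33*sqrt(2)/2 - (33*sqrt(2)/2)i


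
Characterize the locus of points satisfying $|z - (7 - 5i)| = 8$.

|z - z0| = r describes a circle centered at z0 with radius r
Here z0 = 7 - 5i and r = 8
Locus: Circle centered at (7, -5) with radius 8


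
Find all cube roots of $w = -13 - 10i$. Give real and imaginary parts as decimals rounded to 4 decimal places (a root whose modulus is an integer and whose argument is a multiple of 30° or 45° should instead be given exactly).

|w| = sqrt(269) ≈ 16.401219, arg(w) ≈ 217.568592°
Root modulus = sqrt(269)^(1/3) ≈ 2.540731
Root arguments: θ_k = (arg(w) + 360°k)/3 for k = 0, 1, ..., 2
Compute each root as (root modulus)(cos θ_k + i sin θ_k) using full-precision intermediates, then round to 4 decimal places.
Roots: 0.7630 + 2.4234i, -2.4803 - 0.5509i, 1.7172 - 1.8725i


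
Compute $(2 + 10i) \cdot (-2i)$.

(a1*a2 - b1*b2) + (a1*b2 + b1*a2)i
= (0 - (-20)) + (-4 + 0)i
= 20 - 4i


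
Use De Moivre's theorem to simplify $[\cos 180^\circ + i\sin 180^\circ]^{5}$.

By De Moivre: z^n = r^n(cos(nθ) + i sin(nθ))
= 1^5(cos(5*180°) + i sin(5*180°))
= 1(cos 180° + i sin 180°)
= -1


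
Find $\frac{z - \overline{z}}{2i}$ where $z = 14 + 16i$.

z - conjugate(z) = 2bi
(z - conjugate(z))/(2i) = 2bi/(2i) = b = 16


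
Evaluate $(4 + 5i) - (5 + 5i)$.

(4 - 5) + (5 - 5)i = -1


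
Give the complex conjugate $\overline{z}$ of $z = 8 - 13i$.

If z = a + bi, then conjugate(z) = a - bi
conjugate(8 - 13i) = 8 + 13i


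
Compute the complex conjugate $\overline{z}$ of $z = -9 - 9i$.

If z = a + bi, then conjugate(z) = a - bi
conjugate(-9 - 9i) = -9 + 9i


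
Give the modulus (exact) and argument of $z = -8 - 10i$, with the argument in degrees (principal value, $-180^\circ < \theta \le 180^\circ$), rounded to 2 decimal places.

|z| = sqrt((-8)^2 + (-10)^2) = sqrt(164)
arg(z) = arctan(b/a) = arctan(-10/-8) (quadrant-adjusted) = -128.66°


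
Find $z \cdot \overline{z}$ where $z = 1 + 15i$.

z * conjugate(z) = |z|^2 = a^2 + b^2
= 1^2 + 15^2 = 226


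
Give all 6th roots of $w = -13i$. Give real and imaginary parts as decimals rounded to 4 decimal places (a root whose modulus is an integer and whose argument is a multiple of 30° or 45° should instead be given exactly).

|w| = 13, arg(w) = 270°
Root modulus = 13^(1/6) ≈ 1.533406
Root arguments: θ_k = (270° + 360°k)/6 for k = 0, 1, ..., 5
Compute each root as (root modulus)(cos θ_k + i sin θ_k) using full-precision intermediates, then round to 4 decimal places.
Roots: 1.0843 + 1.0843i, -0.3969 + 1.4812i, -1.4812 + 0.3969i, -1.0843 - 1.0843i, 0.3969 - 1.4812i, 1.4812 - 0.3969i


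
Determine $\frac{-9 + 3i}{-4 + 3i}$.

Multiply numerator and denominator by conjugate (-4 - 3i):
= (-9 + 3i)(-4 - 3i) / ((-4)^2 + 3^2)
= (45 + 15i) / 25
Divide through by 5: (9 + 3i) / 5
= 9/5 + (3/5)i


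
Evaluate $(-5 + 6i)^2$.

(a + bi)^2 = a^2 - b^2 + 2abi
= (-5)^2 - 6^2 + 2*(-5)*6i
= -11 - 60i


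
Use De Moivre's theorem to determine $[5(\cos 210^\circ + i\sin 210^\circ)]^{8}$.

By De Moivre: z^n = r^n(cos(nθ) + i sin(nθ))
= 5^8(cos(8*210°) + i sin(8*210°))
= 390625(cos 240° + i sin 240°)
= -390625/2 - (390625*sqrt(3)/2)i


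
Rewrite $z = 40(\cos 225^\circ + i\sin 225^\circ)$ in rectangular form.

a = r cos θ = 40 * -sqrt(2)/2 = -20*sqrt(2)
b = r sin θ = 40 * -sqrt(2)/2 = -20*sqrt(2)
z = -20*sqrt(2) - 20*sqrt(2)i


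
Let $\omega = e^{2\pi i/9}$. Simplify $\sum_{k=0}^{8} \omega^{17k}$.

Let ζ = ω^17 = e^(2πi·17/9). Since 9 ∤ 17, ζ ≠ 1.
Sum = Σ_{k=0}^{8} ζ^k = (ζ^9 - 1)/(ζ - 1) = (ω^{17·9} - 1)/(ζ - 1) = (1 - 1)/(ζ - 1) = 0


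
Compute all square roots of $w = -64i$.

|w| = 64, arg(w) = 270°
Root modulus = 64^(1/2) = 8
Root arguments: θ_k = (270° + 360°k)/2 for k = 0, 1, ..., 1
Roots: -4*sqrt(2) + 4*sqrt(2)i, 4*sqrt(2) - 4*sqrt(2)i


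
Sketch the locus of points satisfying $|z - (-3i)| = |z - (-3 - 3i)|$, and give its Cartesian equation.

|z - z1| = |z - z2| means z is equidistant from z1 and z2,
i.e. the perpendicular bisector of the segment from (0, -3) to (-3, -3) (midpoint (-3/2, -3)).
With z = x + yi, square both sides:
(x - 0)^2 + (y - (-3))^2 = (x - (-3))^2 + (y - (-3))^2
The x^2 and y^2 terms cancel: -6x + 0y = 18 - 9 = 9
Simplify: x = -3/2
Locus: Perpendicular bisector of the segment from (0, -3) to (-3, -3): the line x = -3/2


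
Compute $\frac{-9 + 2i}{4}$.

Divisor is real, so divide each part by 4:
= -9/4 + (1/2)i


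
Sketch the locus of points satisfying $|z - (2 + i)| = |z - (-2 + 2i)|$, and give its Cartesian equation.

|z - z1| = |z - z2| means z is equidistant from z1 and z2,
i.e. the perpendicular bisector of the segment from (2, 1) to (-2, 2) (midpoint (0, 3/2)).
With z = x + yi, square both sides:
(x - 2)^2 + (y - 1)^2 = (x - (-2))^2 + (y - 2)^2
The x^2 and y^2 terms cancel: -8x + 2y = 8 - 5 = 3
Simplify: 8x - 2y = -3
Locus: Perpendicular bisector of the segment from (2, 1) to (-2, 2): the line 8x - 2y = -3


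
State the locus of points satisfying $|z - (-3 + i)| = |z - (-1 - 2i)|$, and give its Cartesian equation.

|z - z1| = |z - z2| means z is equidistant from z1 and z2,
i.e. the perpendicular bisector of the segment from (-3, 1) to (-1, -2) (midpoint (-2, -1/2)).
With z = x + yi, square both sides:
(x - (-3))^2 + (y - 1)^2 = (x - (-1))^2 + (y - (-2))^2
The x^2 and y^2 terms cancel: 4x + (-6)y = 5 - 10 = -5
Simplify: 4x - 6y = -5
Locus: Perpendicular bisector of the segment from (-3, 1) to (-1, -2): the line 4x - 6y = -5


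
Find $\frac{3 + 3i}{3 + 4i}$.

Multiply numerator and denominator by conjugate (3 - 4i):
= (3 + 3i)(3 - 4i) / (3^2 + 4^2)
= (21 - 3i) / 25
= 21/25 - (3/25)i


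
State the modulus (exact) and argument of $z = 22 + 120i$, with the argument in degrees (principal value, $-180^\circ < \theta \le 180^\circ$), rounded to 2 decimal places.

|z| = sqrt(22^2 + 120^2) = 122
arg(z) = arctan(b/a) = arctan(120/22) (quadrant-adjusted) = 79.61°


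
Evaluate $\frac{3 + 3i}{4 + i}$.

Multiply numerator and denominator by conjugate (4 - i):
= (3 + 3i)(4 - i) / (4^2 + 1^2)
= (15 + 9i) / 17
= 15/17 + (9/17)i


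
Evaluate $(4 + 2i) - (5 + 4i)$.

(4 - 5) + (2 - 4)i = -1 - 2i


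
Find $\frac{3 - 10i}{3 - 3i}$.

Multiply numerator and denominator by conjugate (3 + 3i):
= (3 - 10i)(3 + 3i) / (3^2 + (-3)^2)
= (39 - 21i) / 18
Divide through by 3: (13 - 7i) / 6
= 13/6 - (7/6)i


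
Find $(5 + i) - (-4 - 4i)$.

(5 - (-4)) + (1 - (-4))i = 9 + 5i


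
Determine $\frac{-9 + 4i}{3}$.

Divisor is real, so divide each part by 3:
= -3 + (4/3)i


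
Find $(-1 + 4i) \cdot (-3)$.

(a1*a2 - b1*b2) + (a1*b2 + b1*a2)i
= (3 - 0) + (0 + (-12))i
= 3 - 12i


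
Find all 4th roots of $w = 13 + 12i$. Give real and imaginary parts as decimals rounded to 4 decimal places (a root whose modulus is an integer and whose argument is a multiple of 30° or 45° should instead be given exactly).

|w| = sqrt(313) ≈ 17.691806, arg(w) ≈ 42.709390°
Root modulus = sqrt(313)^(1/4) ≈ 2.050893
Root arguments: θ_k = (arg(w) + 360°k)/4 for k = 0, 1, ..., 3
Compute each root as (root modulus)(cos θ_k + i sin θ_k) using full-precision intermediates, then round to 4 decimal places.
Roots: 2.0154 + 0.3800i, -0.3800 + 2.0154i, -2.0154 - 0.3800i, 0.3800 - 2.0154i


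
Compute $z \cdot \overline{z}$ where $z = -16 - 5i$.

z * conjugate(z) = |z|^2 = a^2 + b^2
= (-16)^2 + (-5)^2 = 281


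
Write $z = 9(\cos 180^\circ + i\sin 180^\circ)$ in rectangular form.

a = r cos θ = 9 * -1 = -9
b = r sin θ = 9 * 0 = 0
z = -9


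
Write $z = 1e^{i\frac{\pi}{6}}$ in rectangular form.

a = r cos θ = 1 * sqrt(3)/2 = sqrt(3)/2
b = r sin θ = 1 * 1/2 = 1/2
z = sqrt(3)/2 + (1/2)i


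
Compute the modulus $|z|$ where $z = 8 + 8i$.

|z| = sqrt(a^2 + b^2) = sqrt(8^2 + 8^2) = sqrt(128) = sqrt(128)


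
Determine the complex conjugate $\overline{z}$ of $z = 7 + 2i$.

If z = a + bi, then conjugate(z) = a - bi
conjugate(7 + 2i) = 7 - 2i


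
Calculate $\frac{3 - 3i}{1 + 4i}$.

Multiply numerator and denominator by conjugate (1 - 4i):
= (3 - 3i)(1 - 4i) / (1^2 + 4^2)
= (-9 - 15i) / 17
= -9/17 - (15/17)i


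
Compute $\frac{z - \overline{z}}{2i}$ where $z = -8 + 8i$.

z - conjugate(z) = 2bi
(z - conjugate(z))/(2i) = 2bi/(2i) = b = 8


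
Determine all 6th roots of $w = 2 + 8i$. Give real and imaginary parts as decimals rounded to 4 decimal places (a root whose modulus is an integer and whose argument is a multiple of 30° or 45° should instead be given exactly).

|w| = sqrt(68) ≈ 8.246211, arg(w) ≈ 75.963757°
Root modulus = sqrt(68)^(1/6) ≈ 1.421376
Root arguments: θ_k = (arg(w) + 360°k)/6 for k = 0, 1, ..., 5
Compute each root as (root modulus)(cos θ_k + i sin θ_k) using full-precision intermediates, then round to 4 decimal places.
Roots: 1.3868 + 0.3115i, 0.4236 + 1.3568i, -0.9632 + 1.0453i, -1.3868 - 0.3115i, -0.4236 - 1.3568i, 0.9632 - 1.0453i


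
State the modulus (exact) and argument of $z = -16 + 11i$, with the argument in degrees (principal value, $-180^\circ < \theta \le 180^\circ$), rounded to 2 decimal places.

|z| = sqrt((-16)^2 + 11^2) = sqrt(377)
arg(z) = arctan(b/a) = arctan(11/-16) (quadrant-adjusted) = 145.49°


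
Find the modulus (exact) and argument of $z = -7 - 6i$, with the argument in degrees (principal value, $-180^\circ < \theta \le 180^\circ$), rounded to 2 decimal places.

|z| = sqrt((-7)^2 + (-6)^2) = sqrt(85)
arg(z) = arctan(b/a) = arctan(-6/-7) (quadrant-adjusted) = -139.40°


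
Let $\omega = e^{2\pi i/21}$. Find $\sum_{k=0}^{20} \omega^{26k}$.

Let ζ = ω^26 = e^(2πi·26/21). Since 21 ∤ 26, ζ ≠ 1.
Sum = Σ_{k=0}^{20} ζ^k = (ζ^21 - 1)/(ζ - 1) = (ω^{26·21} - 1)/(ζ - 1) = (1 - 1)/(ζ - 1) = 0


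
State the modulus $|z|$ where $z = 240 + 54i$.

|z| = sqrt(a^2 + b^2) = sqrt(240^2 + 54^2) = sqrt(60516) = 246


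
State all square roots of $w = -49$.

|w| = 49, arg(w) = 180°
Root modulus = 49^(1/2) = 7
Root arguments: θ_k = (180° + 360°k)/2 for k = 0, 1, ..., 1
Roots: 7i, -7i


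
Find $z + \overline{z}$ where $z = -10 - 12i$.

z + conjugate(z) = (a + bi) + (a - bi) = 2a
= 2 * (-10) = -20


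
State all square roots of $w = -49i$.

|w| = 49, arg(w) = 270°
Root modulus = 49^(1/2) = 7
Root arguments: θ_k = (270° + 360°k)/2 for k = 0, 1, ..., 1
Roots: -7*sqrt(2)/2 + (7*sqrt(2)/2)i, 7*sqrt(2)/2 - (7*sqrt(2)/2)i


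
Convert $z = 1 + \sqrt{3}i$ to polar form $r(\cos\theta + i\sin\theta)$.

r = |z| = sqrt(a^2 + b^2) = sqrt((1)^2 + (sqrt(3))^2) = sqrt(1 + 3) = sqrt(4) = 2
θ = arctan(b/a) = arctan(1.7321/1) (quadrant-adjusted) = 60°
z = 2(cos 60° + i sin 60°)


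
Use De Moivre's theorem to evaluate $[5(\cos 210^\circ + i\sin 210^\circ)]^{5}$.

By De Moivre: z^n = r^n(cos(nθ) + i sin(nθ))
= 5^5(cos(5*210°) + i sin(5*210°))
= 3125(cos 330° + i sin 330°)
= 3125*sqrt(3)/2 - (3125/2)i


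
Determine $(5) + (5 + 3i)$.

(5 + 5) + (0 + 3)i = 10 + 3i


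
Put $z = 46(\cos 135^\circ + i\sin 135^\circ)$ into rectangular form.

a = r cos θ = 46 * -sqrt(2)/2 = -23*sqrt(2)
b = r sin θ = 46 * sqrt(2)/2 = 23*sqrt(2)
z = -23*sqrt(2) + 23*sqrt(2)i


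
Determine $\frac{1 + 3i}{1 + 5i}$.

Multiply numerator and denominator by conjugate (1 - 5i):
= (1 + 3i)(1 - 5i) / (1^2 + 5^2)
= (16 - 2i) / 26
Divide through by 2: (8 - i) / 13
= 8/13 - (1/13)i


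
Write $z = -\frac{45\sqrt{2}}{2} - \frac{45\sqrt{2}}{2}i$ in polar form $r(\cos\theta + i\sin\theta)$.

r = |z| = sqrt(a^2 + b^2) = sqrt((-45*sqrt(2)/2)^2 + (-45*sqrt(2)/2)^2) = sqrt(2025/2 + 2025/2) = sqrt(2025) = 45
θ = arctan(b/a) = arctan(-31.8198/-31.8198) (quadrant-adjusted) = 225°
z = 45(cos 225° + i sin 225°)


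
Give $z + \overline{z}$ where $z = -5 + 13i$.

z + conjugate(z) = (a + bi) + (a - bi) = 2a
= 2 * (-5) = -10


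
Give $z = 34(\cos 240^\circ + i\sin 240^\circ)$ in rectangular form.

a = r cos θ = 34 * -1/2 = -17
b = r sin θ = 34 * -sqrt(3)/2 = -17*sqrt(3)
z = -17 - 17*sqrt(3)i


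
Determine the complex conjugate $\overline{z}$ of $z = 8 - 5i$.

If z = a + bi, then conjugate(z) = a - bi
conjugate(8 - 5i) = 8 + 5i


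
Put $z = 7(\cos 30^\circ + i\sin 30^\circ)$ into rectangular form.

a = r cos θ = 7 * sqrt(3)/2 = 7*sqrt(3)/2
b = r sin θ = 7 * 1/2 = 7/2
z = 7*sqrt(3)/2 + (7/2)i


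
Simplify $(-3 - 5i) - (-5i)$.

(-3 - 0) + (-5 - (-5))i = -3


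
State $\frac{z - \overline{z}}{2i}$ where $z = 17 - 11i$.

z - conjugate(z) = 2bi
(z - conjugate(z))/(2i) = 2bi/(2i) = b = -11


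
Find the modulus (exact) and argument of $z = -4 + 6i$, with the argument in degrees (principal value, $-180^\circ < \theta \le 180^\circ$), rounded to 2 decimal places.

|z| = sqrt((-4)^2 + 6^2) = sqrt(52)
arg(z) = arctan(b/a) = arctan(6/-4) (quadrant-adjusted) = 123.69°


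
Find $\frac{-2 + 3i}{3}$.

Divisor is real, so divide each part by 3:
= -2/3 + i


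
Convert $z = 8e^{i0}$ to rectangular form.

a = r cos θ = 8 * 1 = 8
b = r sin θ = 8 * 0 = 0
z = 8


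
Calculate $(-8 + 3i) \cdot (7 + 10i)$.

(a1*a2 - b1*b2) + (a1*b2 + b1*a2)i
= (-56 - 30) + (-80 + 21)i
= -86 - 59i


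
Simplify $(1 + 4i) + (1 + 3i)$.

(1 + 1) + (4 + 3)i = 2 + 7i


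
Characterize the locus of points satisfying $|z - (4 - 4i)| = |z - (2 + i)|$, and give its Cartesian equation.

|z - z1| = |z - z2| means z is equidistant from z1 and z2,
i.e. the perpendicular bisector of the segment from (4, -4) to (2, 1) (midpoint (3, -3/2)).
With z = x + yi, square both sides:
(x - 4)^2 + (y - (-4))^2 = (x - 2)^2 + (y - 1)^2
The x^2 and y^2 terms cancel: -4x + 10y = 5 - 32 = -27
Simplify: 4x - 10y = 27
Locus: Perpendicular bisector of the segment from (4, -4) to (2, 1): the line 4x - 10y = 27


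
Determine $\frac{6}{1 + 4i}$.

Multiply numerator and denominator by conjugate (1 - 4i):
= (6)(1 - 4i) / (1^2 + 4^2)
= (6 - 24i) / 17
= 6/17 - (24/17)i


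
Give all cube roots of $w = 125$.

|w| = 125, arg(w) = 0°
Root modulus = 125^(1/3) = 5
Root arguments: θ_k = (0° + 360°k)/3 for k = 0, 1, ..., 2
Roots: 5, -5/2 + (5*sqrt(3)/2)i, -5/2 - (5*sqrt(3)/2)i


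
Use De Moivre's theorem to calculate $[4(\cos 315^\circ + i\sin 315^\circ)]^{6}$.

By De Moivre: z^n = r^n(cos(nθ) + i sin(nθ))
= 4^6(cos(6*315°) + i sin(6*315°))
= 4096(cos 90° + i sin 90°)
= 4096i


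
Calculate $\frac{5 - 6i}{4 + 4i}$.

Multiply numerator and denominator by conjugate (4 - 4i):
= (5 - 6i)(4 - 4i) / (4^2 + 4^2)
= (-4 - 44i) / 32
Divide through by 4: (-1 - 11i) / 8
= -1/8 - (11/8)i


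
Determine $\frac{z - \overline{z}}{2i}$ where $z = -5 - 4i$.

z - conjugate(z) = 2bi
(z - conjugate(z))/(2i) = 2bi/(2i) = b = -4


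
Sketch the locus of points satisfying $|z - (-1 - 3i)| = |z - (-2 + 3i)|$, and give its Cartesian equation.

|z - z1| = |z - z2| means z is equidistant from z1 and z2,
i.e. the perpendicular bisector of the segment from (-1, -3) to (-2, 3) (midpoint (-3/2, 0)).
With z = x + yi, square both sides:
(x - (-1))^2 + (y - (-3))^2 = (x - (-2))^2 + (y - 3)^2
The x^2 and y^2 terms cancel: -2x + 12y = 13 - 10 = 3
Simplify: 2x - 12y = -3
Locus: Perpendicular bisector of the segment from (-1, -3) to (-2, 3): the line 2x - 12y = -3


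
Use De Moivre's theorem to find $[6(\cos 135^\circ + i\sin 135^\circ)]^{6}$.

By De Moivre: z^n = r^n(cos(nθ) + i sin(nθ))
= 6^6(cos(6*135°) + i sin(6*135°))
= 46656(cos 90° + i sin 90°)
= 46656i


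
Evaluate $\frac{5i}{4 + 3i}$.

Multiply numerator and denominator by conjugate (4 - 3i):
= (5i)(4 - 3i) / (4^2 + 3^2)
= (15 + 20i) / 25
Divide through by 5: (3 + 4i) / 5
= 3/5 + (4/5)i


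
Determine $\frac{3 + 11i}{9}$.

Divisor is real, so divide each part by 9:
= 1/3 + (11/9)i


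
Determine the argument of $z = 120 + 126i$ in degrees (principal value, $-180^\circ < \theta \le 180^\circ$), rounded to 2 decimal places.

θ = arctan(b/a) = arctan(126/120) (quadrant-adjusted) = 46.40°


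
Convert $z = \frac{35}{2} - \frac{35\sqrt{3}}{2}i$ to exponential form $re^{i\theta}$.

r = |z| = sqrt((35/2)^2 + (-35*sqrt(3)/2)^2) = sqrt(1225/4 + 3675/4) = sqrt(1225) = 35
θ = arctan(b/a) = arctan(-30.3109/17.5) (quadrant-adjusted) = -60° = -π/3
z = 35e^(-i*π/3)


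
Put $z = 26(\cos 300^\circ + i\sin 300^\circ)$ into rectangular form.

a = r cos θ = 26 * 1/2 = 13
b = r sin θ = 26 * -sqrt(3)/2 = -13*sqrt(3)
z = 13 - 13*sqrt(3)i


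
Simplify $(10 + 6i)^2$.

(a + bi)^2 = a^2 - b^2 + 2abi
= 10^2 - 6^2 + 2*10*6i
= 64 + 120i


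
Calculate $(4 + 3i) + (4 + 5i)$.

(4 + 4) + (3 + 5)i = 8 + 8i


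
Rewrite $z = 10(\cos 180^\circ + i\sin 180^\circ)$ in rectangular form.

a = r cos θ = 10 * -1 = -10
b = r sin θ = 10 * 0 = 0
z = -10


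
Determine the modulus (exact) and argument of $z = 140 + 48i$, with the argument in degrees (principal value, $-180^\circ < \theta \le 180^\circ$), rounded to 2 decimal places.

|z| = sqrt(140^2 + 48^2) = 148
arg(z) = arctan(b/a) = arctan(48/140) (quadrant-adjusted) = 18.92°


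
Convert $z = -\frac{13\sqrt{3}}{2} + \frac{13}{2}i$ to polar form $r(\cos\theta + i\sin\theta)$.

r = |z| = sqrt(a^2 + b^2) = sqrt((-13*sqrt(3)/2)^2 + (13/2)^2) = sqrt(507/4 + 169/4) = sqrt(169) = 13
θ = arctan(b/a) = arctan(6.5/-11.2583) (quadrant-adjusted) = 150°
z = 13(cos 150° + i sin 150°)


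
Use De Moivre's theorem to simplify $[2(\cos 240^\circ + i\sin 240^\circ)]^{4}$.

By De Moivre: z^n = r^n(cos(nθ) + i sin(nθ))
= 2^4(cos(4*240°) + i sin(4*240°))
= 16(cos 240° + i sin 240°)
= -8 - 8*sqrt(3)i


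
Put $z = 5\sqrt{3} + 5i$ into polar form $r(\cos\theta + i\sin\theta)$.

r = |z| = sqrt(a^2 + b^2) = sqrt((5*sqrt(3))^2 + (5)^2) = sqrt(75 + 25) = sqrt(100) = 10
θ = arctan(b/a) = arctan(5/8.6603) (quadrant-adjusted) = 30°
z = 10(cos 30° + i sin 30°)
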